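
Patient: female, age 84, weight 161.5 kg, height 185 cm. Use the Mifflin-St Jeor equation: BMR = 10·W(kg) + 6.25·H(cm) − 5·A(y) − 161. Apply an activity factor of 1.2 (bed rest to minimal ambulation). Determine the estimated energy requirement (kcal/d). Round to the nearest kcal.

Mifflin-St Jeor (female): BMR = 10(161.5) + 6.25(185) − 5(84) − 161 = 1615 + 1156.25 − 420 − 161 = 2190.25 kcal/day.
TEE = BMR × activity factor = 2190.25 × 1.2 = 2628.3 kcal/day.

2628 kcal/d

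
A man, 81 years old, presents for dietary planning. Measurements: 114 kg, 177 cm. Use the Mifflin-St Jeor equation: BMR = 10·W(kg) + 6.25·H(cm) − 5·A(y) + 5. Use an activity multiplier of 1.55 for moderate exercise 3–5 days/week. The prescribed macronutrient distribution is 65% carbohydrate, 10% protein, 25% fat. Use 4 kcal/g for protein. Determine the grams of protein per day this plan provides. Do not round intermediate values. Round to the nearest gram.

Mifflin-St Jeor (male): BMR = 10(114) + 6.25(177) − 5(81) + 5 = 1140 + 1106.25 − 405 + 5 = 1846.25 kcal/day.
TEE = 1846.25 × 1.55 = 2861.6875 kcal/day.
Protein energy = 10% × 2861.6875 = 286.1688 kcal.
Protein = 286.1688 ÷ 4 kcal/g = 71.5422 g.

72 g/day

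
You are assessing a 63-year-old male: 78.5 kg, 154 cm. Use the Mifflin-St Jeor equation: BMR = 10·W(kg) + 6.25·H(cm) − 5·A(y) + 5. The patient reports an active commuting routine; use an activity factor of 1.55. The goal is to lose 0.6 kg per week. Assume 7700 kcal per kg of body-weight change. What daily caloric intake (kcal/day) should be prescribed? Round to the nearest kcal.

1568 kcal/day

Mifflin-St Jeor (male): BMR = 10(78.5) + 6.25(154) − 5(63) + 5 = 785 + 962.5 − 315 + 5 = 1437.5 kcal/day.
TEE = 1437.5 × 1.55 = 2228.125 kcal/day.
Required daily deficit = 0.6 × 7700 ÷ 7 = 660 kcal/day.
Target intake = 2228.125 − 660 = 1568.125 kcal/day.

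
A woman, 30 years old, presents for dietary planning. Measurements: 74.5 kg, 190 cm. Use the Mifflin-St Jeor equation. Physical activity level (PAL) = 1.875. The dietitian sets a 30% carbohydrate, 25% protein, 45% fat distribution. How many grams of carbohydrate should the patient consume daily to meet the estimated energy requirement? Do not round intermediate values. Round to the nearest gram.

Mifflin-St Jeor (female): BMR = 10(74.5) + 6.25(190) − 5(30) − 161 = 745 + 1187.5 − 150 − 161 = 1621.5 kcal/day.
TEE = 1621.5 × 1.875 = 3040.3125 kcal/day.
Carbohydrate energy = 30% × 3040.3125 = 912.0938 kcal.
Carbohydrate = 912.0938 ÷ 4 kcal/g = 228.0234 g.

228 g/day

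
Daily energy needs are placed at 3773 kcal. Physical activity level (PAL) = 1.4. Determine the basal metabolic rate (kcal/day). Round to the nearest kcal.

2695 kcal/day

BMR = TEE ÷ activity factor = 3773 ÷ 1.4 = 2695 kcal/day.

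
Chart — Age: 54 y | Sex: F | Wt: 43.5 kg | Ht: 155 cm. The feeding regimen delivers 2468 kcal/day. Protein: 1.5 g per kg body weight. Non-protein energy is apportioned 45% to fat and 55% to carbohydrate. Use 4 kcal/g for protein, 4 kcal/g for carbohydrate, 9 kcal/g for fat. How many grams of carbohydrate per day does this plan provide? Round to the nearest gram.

Protein = 1.5 × 43.5 = 65.25 g → 65.25 × 4 = 261 kcal.
Non-protein calories = 2468 − 261 = 2207 kcal.
Fat: 45% × 2207 = 993.15 kcal; carbohydrate: 1213.85 kcal.
Carbohydrate: 1213.85 kcal ÷ 4 kcal/g = 303.4625 g.

303 g/day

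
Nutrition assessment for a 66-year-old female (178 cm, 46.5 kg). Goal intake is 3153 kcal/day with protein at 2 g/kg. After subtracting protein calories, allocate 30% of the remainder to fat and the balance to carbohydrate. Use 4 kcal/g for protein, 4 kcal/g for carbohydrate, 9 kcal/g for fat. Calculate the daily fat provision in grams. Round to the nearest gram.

93 g/day

Protein = 2 × 46.5 = 93 g → 93 × 4 = 372 kcal.
Non-protein calories = 3153 − 372 = 2781 kcal.
Fat: 30% × 2781 = 834.3 kcal; carbohydrate: 1946.7 kcal.
Fat: 834.3 kcal ÷ 9 kcal/g = 92.7 g.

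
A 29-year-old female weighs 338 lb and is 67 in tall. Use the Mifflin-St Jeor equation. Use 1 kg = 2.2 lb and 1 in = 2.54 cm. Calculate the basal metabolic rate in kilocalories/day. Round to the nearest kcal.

Convert to metric: weight = 338 ÷ 2.2 = 153.6364 kg; height = 67 × 2.54 = 170.18 cm.
Mifflin-St Jeor (female): BMR = 10(153.6364) + 6.25(170.18) − 5(29) − 161 = 1536.3636 + 1063.625 − 145 − 161 = 2293.9886 kcal/day.

2294 kilocalories/day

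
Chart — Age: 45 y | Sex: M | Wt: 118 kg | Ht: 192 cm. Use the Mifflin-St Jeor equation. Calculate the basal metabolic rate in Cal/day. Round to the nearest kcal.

Mifflin-St Jeor (male): BMR = 10(118) + 6.25(192) − 5(45) + 5 = 1180 + 1200 − 225 + 5 = 2160 kcal/day.

2160 Cal/day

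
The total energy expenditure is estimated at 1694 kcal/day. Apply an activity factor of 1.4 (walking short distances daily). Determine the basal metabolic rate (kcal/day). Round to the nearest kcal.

BMR = TEE ÷ activity factor = 1694 ÷ 1.4 = 1210 kcal/day.

1210 kcal/day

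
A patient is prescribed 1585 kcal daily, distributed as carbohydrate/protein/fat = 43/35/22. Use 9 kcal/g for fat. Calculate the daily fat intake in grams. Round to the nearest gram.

Fat energy = 22% × 1585 = 348.7 kcal.
At 9 kcal/g: 348.7 ÷ 9 = 38.7444 g.

39 g/day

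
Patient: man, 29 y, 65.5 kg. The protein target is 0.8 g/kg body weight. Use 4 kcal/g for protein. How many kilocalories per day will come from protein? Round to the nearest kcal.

Protein = 0.8 g/kg × 65.5 kg = 52.4 g/day.
Protein energy = 52.4 g × 4 kcal/g = 209.6 kcal/day.

210 kcal/day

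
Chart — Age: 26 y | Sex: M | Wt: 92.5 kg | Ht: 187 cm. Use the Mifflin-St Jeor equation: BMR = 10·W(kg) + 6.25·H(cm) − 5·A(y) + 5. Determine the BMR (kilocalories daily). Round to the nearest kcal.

Mifflin-St Jeor (male): BMR = 10(92.5) + 6.25(187) − 5(26) + 5 = 925 + 1168.75 − 130 + 5 = 1968.75 kcal/day.

1969 kilocalories daily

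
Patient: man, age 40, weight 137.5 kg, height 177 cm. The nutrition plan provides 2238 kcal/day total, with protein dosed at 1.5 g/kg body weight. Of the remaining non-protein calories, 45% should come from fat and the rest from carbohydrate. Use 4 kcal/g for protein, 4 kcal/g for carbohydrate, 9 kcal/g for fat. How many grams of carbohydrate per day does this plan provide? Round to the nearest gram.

Protein = 1.5 × 137.5 = 206.25 g → 206.25 × 4 = 825 kcal.
Non-protein calories = 2238 − 825 = 1413 kcal.
Fat: 45% × 1413 = 635.85 kcal; carbohydrate: 777.15 kcal.
Carbohydrate: 777.15 kcal ÷ 4 kcal/g = 194.2875 g.

194 g/day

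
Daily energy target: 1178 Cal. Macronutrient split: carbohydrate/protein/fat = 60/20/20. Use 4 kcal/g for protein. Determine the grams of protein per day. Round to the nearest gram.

Protein energy = 20% × 1178 = 235.6 kcal.
At 4 kcal/g: 235.6 ÷ 4 = 58.9 g.

59 g/day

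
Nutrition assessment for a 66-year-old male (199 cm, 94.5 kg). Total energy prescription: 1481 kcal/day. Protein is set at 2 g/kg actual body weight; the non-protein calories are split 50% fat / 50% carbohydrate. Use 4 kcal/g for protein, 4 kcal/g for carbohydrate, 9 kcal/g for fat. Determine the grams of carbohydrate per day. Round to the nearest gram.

Protein = 2 × 94.5 = 189 g → 189 × 4 = 756 kcal.
Non-protein calories = 1481 − 756 = 725 kcal.
Fat: 50% × 725 = 362.5 kcal; carbohydrate: 362.5 kcal.
Carbohydrate: 362.5 kcal ÷ 4 kcal/g = 90.625 g.

91 g/day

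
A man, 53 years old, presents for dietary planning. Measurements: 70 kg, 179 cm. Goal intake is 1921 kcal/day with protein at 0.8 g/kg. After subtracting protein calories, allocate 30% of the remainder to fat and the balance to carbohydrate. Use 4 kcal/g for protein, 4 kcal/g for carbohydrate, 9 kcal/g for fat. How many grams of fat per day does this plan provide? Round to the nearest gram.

Protein = 0.8 × 70 = 56 g → 56 × 4 = 224 kcal.
Non-protein calories = 1921 − 224 = 1697 kcal.
Fat: 30% × 1697 = 509.1 kcal; carbohydrate: 1187.9 kcal.
Fat: 509.1 kcal ÷ 9 kcal/g = 56.5667 g.

57 g/day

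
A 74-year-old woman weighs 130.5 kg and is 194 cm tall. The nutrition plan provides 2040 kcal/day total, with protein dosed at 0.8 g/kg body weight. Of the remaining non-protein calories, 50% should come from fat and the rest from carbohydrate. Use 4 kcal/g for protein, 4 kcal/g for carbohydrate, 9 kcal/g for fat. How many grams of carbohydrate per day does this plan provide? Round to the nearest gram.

203 g/day

Protein = 0.8 × 130.5 = 104.4 g → 104.4 × 4 = 417.6 kcal.
Non-protein calories = 2040 − 417.6 = 1622.4 kcal.
Fat: 50% × 1622.4 = 811.2 kcal; carbohydrate: 811.2 kcal.
Carbohydrate: 811.2 kcal ÷ 4 kcal/g = 202.8 g.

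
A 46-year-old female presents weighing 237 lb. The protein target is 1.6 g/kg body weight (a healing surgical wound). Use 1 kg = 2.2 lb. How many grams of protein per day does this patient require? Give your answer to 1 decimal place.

172.4 g/day

Weight in kg = 237 ÷ 2.2 = 107.7273 kg.
Protein = 1.6 g/kg × 107.7273 kg = 172.3636 g/day.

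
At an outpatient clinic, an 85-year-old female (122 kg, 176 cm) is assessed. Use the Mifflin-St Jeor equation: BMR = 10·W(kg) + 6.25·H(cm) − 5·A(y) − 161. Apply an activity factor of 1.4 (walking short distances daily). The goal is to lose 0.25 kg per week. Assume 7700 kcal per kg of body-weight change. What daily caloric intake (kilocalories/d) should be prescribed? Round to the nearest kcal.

2153 kilocalories/d

Mifflin-St Jeor (female): BMR = 10(122) + 6.25(176) − 5(85) − 161 = 1220 + 1100 − 425 − 161 = 1734 kcal/day.
TEE = 1734 × 1.4 = 2427.6 kcal/day.
Required daily deficit = 0.25 × 7700 ÷ 7 = 275 kcal/day.
Target intake = 2427.6 − 275 = 2152.6 kcal/day.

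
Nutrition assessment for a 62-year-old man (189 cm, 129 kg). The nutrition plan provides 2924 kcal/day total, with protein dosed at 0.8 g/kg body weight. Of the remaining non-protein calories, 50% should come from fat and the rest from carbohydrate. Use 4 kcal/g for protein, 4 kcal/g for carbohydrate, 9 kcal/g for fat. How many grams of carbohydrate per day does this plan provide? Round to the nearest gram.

Protein = 0.8 × 129 = 103.2 g → 103.2 × 4 = 412.8 kcal.
Non-protein calories = 2924 − 412.8 = 2511.2 kcal.
Fat: 50% × 2511.2 = 1255.6 kcal; carbohydrate: 1255.6 kcal.
Carbohydrate: 1255.6 kcal ÷ 4 kcal/g = 313.9 g.

314 g/day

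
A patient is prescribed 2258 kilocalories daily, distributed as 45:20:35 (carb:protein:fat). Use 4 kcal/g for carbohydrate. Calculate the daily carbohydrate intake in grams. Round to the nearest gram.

Carbohydrate energy = 45% × 2258 = 1016.1 kcal.
At 4 kcal/g: 1016.1 ÷ 4 = 254.025 g.

254 g/day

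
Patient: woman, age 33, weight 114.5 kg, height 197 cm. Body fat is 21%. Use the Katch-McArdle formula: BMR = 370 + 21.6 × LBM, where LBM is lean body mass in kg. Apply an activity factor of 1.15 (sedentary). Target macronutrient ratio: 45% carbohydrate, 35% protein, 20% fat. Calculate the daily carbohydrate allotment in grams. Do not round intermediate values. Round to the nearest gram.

301 g/day

LBM = 114.5 × (1 − 0.21) = 90.455 kg. Katch-McArdle: BMR = 370 + 21.6 × 90.455 = 2323.828 kcal/day.
TEE = 2323.828 × 1.15 = 2672.4022 kcal/day.
Carbohydrate energy = 45% × 2672.4022 = 1202.581 kcal.
Carbohydrate = 1202.581 ÷ 4 kcal/g = 300.6452 g.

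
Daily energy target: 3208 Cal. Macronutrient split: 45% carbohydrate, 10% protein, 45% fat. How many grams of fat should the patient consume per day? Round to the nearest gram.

160 g/day

Fat energy = 45% × 3208 = 1443.6 kcal.
At 9 kcal/g: 1443.6 ÷ 9 = 160.4 g.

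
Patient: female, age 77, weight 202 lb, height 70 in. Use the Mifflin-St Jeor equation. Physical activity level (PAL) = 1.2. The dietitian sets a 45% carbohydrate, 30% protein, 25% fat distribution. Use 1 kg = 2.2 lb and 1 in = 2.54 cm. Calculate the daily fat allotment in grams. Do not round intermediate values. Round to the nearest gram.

Convert to metric: weight = 202 ÷ 2.2 = 91.8182 kg; height = 70 × 2.54 = 177.8 cm.
Mifflin-St Jeor (female): BMR = 10(91.8182) + 6.25(177.8) − 5(77) − 161 = 918.1818 + 1111.25 − 385 − 161 = 1483.4318 kcal/day.
TEE = 1483.4318 × 1.2 = 1780.1182 kcal/day.
Fat energy = 25% × 1780.1182 = 445.0295 kcal.
Fat = 445.0295 ÷ 9 kcal/g = 49.4477 g.

49 g/day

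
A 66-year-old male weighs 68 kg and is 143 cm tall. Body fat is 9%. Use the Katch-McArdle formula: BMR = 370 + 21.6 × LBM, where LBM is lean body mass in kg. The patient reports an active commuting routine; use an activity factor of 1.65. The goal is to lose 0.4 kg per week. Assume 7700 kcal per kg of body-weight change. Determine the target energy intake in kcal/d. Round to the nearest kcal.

LBM = 68 × (1 − 0.09) = 61.88 kg. Katch-McArdle: BMR = 370 + 21.6 × 61.88 = 1706.608 kcal/day.
TEE = 1706.608 × 1.65 = 2815.9032 kcal/day.
Required daily deficit = 0.4 × 7700 ÷ 7 = 440 kcal/day.
Target intake = 2815.9032 − 440 = 2375.9032 kcal/day.

2376 kcal/d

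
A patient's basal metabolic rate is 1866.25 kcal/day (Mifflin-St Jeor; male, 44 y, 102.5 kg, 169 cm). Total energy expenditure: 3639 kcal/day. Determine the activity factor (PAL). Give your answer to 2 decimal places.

1.95

Activity factor = TEE ÷ BMR = 3639 ÷ 1866.25 = 1.95.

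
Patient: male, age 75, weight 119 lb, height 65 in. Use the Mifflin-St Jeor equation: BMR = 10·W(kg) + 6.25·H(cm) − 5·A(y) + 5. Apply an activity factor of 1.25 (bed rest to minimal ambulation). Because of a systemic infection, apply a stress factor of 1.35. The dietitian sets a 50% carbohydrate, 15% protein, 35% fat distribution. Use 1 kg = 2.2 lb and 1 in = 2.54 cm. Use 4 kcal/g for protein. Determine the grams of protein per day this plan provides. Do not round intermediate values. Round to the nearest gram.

Convert to metric: weight = 119 ÷ 2.2 = 54.0909 kg; height = 65 × 2.54 = 165.1 cm.
Mifflin-St Jeor (male): BMR = 10(54.0909) + 6.25(165.1) − 5(75) + 5 = 540.9091 + 1031.875 − 375 + 5 = 1202.7841 kcal/day.
TEE = 1202.7841 × 1.25 = 1503.4801 kcal/day.
With stress factor 1.35: 1503.4801 × 1.35 = 2029.6982 kcal/day.
Protein energy = 15% × 2029.6982 = 304.4547 kcal.
Protein = 304.4547 ÷ 4 kcal/g = 76.1137 g.

76 g/day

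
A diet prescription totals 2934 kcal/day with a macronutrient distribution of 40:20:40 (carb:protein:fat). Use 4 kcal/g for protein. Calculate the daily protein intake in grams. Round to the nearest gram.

Protein energy = 20% × 2934 = 586.8 kcal.
At 4 kcal/g: 586.8 ÷ 4 = 146.7 g.

147 g/day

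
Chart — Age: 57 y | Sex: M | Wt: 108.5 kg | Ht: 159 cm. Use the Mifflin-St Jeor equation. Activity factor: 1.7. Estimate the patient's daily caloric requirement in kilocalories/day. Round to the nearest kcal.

3058 kilocalories/day

Mifflin-St Jeor (male): BMR = 10(108.5) + 6.25(159) − 5(57) + 5 = 1085 + 993.75 − 285 + 5 = 1798.75 kcal/day.
TEE = BMR × activity factor = 1798.75 × 1.7 = 3057.875 kcal/day.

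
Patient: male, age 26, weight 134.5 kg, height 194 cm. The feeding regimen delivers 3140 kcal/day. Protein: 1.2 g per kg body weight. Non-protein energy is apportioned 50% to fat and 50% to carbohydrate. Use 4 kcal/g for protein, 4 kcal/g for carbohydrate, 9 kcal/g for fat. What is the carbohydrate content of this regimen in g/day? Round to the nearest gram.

312 g/day

Protein = 1.2 × 134.5 = 161.4 g → 161.4 × 4 = 645.6 kcal.
Non-protein calories = 3140 − 645.6 = 2494.4 kcal.
Fat: 50% × 2494.4 = 1247.2 kcal; carbohydrate: 1247.2 kcal.
Carbohydrate: 1247.2 kcal ÷ 4 kcal/g = 311.8 g.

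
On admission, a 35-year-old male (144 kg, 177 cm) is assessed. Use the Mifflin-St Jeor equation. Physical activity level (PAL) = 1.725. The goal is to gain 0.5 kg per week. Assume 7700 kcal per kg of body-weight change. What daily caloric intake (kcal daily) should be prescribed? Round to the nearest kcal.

Mifflin-St Jeor (male): BMR = 10(144) + 6.25(177) − 5(35) + 5 = 1440 + 1106.25 − 175 + 5 = 2376.25 kcal/day.
TEE = 2376.25 × 1.725 = 4099.0313 kcal/day.
Required daily surplus = 0.5 × 7700 ÷ 7 = 550 kcal/day.
Target intake = 4099.0313 + 550 = 4649.0313 kcal/day.

4649 kcal daily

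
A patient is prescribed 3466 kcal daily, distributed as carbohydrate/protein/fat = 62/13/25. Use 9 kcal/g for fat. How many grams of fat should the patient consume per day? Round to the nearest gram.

Fat energy = 25% × 3466 = 866.5 kcal.
At 9 kcal/g: 866.5 ÷ 9 = 96.2778 g.

96 g/day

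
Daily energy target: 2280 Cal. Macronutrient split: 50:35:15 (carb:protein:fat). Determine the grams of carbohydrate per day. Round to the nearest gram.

Carbohydrate energy = 50% × 2280 = 1140 kcal.
At 4 kcal/g: 1140 ÷ 4 = 285 g.

285 g/day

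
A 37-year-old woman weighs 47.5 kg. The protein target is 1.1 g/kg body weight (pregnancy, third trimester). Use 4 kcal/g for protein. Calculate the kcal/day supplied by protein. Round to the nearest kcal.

209 kcal/day

Protein = 1.1 g/kg × 47.5 kg = 52.25 g/day.
Protein energy = 52.25 g × 4 kcal/g = 209 kcal/day.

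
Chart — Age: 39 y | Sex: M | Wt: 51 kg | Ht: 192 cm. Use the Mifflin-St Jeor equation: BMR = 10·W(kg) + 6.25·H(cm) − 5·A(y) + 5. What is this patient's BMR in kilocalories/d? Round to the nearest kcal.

1520 kilocalories/d

Mifflin-St Jeor (male): BMR = 10(51) + 6.25(192) − 5(39) + 5 = 510 + 1200 − 195 + 5 = 1520 kcal/day.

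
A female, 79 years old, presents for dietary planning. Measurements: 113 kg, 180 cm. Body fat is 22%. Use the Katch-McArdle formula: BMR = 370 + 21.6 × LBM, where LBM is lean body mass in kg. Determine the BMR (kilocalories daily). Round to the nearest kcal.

2274 kilocalories daily

LBM = 113 × (1 − 0.22) = 88.14 kg. Katch-McArdle: BMR = 370 + 21.6 × 88.14 = 2273.824 kcal/day.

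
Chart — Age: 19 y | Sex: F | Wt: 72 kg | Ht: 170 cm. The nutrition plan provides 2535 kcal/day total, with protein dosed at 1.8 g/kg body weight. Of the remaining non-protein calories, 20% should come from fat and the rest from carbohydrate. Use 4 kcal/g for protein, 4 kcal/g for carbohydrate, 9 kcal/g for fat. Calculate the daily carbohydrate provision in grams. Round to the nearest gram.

Protein = 1.8 × 72 = 129.6 g → 129.6 × 4 = 518.4 kcal.
Non-protein calories = 2535 − 518.4 = 2016.6 kcal.
Fat: 20% × 2016.6 = 403.32 kcal; carbohydrate: 1613.28 kcal.
Carbohydrate: 1613.28 kcal ÷ 4 kcal/g = 403.32 g.

403 g/day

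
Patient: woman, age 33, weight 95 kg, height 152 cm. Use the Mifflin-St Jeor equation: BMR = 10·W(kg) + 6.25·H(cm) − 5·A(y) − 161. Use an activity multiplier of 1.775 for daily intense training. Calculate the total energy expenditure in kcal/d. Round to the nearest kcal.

Mifflin-St Jeor (female): BMR = 10(95) + 6.25(152) − 5(33) − 161 = 950 + 950 − 165 − 161 = 1574 kcal/day.
TEE = BMR × activity factor = 1574 × 1.775 = 2793.85 kcal/day.

2794 kcal/d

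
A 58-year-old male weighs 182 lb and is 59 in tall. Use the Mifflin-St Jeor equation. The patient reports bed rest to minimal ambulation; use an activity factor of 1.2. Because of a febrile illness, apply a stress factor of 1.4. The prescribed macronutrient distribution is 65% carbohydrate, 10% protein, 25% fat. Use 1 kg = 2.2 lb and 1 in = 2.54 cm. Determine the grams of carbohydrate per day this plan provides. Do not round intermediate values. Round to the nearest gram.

404 g/day

Convert to metric: weight = 182 ÷ 2.2 = 82.7273 kg; height = 59 × 2.54 = 149.86 cm.
Mifflin-St Jeor (male): BMR = 10(82.7273) + 6.25(149.86) − 5(58) + 5 = 827.2727 + 936.625 − 290 + 5 = 1478.8977 kcal/day.
TEE = 1478.8977 × 1.2 = 1774.6773 kcal/day.
With stress factor 1.4: 1774.6773 × 1.4 = 2484.5482 kcal/day.
Carbohydrate energy = 65% × 2484.5482 = 1614.9563 kcal.
Carbohydrate = 1614.9563 ÷ 4 kcal/g = 403.7391 g.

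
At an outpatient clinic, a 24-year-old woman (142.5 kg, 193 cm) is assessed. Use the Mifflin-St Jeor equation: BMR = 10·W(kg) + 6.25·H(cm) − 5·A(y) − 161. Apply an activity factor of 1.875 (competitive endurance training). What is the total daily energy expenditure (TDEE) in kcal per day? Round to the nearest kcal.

Mifflin-St Jeor (female): BMR = 10(142.5) + 6.25(193) − 5(24) − 161 = 1425 + 1206.25 − 120 − 161 = 2350.25 kcal/day.
TEE = BMR × activity factor = 2350.25 × 1.875 = 4406.7188 kcal/day.

4407 kcal per day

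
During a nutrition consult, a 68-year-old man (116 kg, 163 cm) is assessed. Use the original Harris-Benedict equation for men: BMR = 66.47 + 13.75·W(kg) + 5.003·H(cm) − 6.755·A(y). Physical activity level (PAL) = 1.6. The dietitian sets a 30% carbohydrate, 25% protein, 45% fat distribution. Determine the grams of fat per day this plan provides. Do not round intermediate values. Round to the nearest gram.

161 g/day

Harris-Benedict: BMR = 66.47 + 13.75(116) + 5.003(163) − 6.755(68) = 2017.619 kcal/day.
TEE = 2017.619 × 1.6 = 3228.1904 kcal/day.
Fat energy = 45% × 3228.1904 = 1452.6857 kcal.
Fat = 1452.6857 ÷ 9 kcal/g = 161.4095 g.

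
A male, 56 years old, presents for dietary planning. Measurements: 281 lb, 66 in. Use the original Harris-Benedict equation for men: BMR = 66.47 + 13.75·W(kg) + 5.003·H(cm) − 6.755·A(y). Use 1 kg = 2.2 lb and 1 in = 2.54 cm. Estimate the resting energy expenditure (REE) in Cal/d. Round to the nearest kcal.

2283 Cal/d

Convert to metric: weight = 281 ÷ 2.2 = 127.7273 kg; height = 66 × 2.54 = 167.64 cm.
Harris-Benedict: BMR = 66.47 + 13.75(127.7273) + 5.003(167.64) − 6.755(56) = 2283.1429 kcal/day.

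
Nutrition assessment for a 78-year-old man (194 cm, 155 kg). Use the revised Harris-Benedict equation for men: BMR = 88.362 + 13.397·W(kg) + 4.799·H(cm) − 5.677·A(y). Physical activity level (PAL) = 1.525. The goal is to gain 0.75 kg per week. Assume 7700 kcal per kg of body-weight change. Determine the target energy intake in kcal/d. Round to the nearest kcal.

4871 kcal/d

Harris-Benedict: BMR = 88.362 + 13.397(155) + 4.799(194) − 5.677(78) = 2653.097 kcal/day.
TEE = 2653.097 × 1.525 = 4045.9729 kcal/day.
Required daily surplus = 0.75 × 7700 ÷ 7 = 825 kcal/day.
Target intake = 4045.9729 + 825 = 4870.9729 kcal/day.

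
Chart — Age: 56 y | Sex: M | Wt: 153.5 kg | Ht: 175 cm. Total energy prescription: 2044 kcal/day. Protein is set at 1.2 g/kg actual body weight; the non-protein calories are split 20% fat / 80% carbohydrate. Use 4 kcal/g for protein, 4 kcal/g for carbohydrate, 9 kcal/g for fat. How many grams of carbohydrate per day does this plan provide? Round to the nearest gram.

Protein = 1.2 × 153.5 = 184.2 g → 184.2 × 4 = 736.8 kcal.
Non-protein calories = 2044 − 736.8 = 1307.2 kcal.
Fat: 20% × 1307.2 = 261.44 kcal; carbohydrate: 1045.76 kcal.
Carbohydrate: 1045.76 kcal ÷ 4 kcal/g = 261.44 g.

261 g/day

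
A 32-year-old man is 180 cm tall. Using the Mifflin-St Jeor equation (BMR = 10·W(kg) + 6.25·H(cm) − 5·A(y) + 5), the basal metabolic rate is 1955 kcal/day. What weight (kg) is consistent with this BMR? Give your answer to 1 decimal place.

1955 = 10·W + 6.25(180) − 5(32) + 5
10·W = 1955 − 970 = 985, so W = 98.5 kg.

98.5 kg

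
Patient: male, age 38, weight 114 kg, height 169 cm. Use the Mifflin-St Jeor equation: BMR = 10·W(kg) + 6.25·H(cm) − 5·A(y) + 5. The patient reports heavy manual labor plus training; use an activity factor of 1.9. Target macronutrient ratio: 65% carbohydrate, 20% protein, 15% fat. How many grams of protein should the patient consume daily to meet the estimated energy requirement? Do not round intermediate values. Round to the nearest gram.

191 g/day

Mifflin-St Jeor (male): BMR = 10(114) + 6.25(169) − 5(38) + 5 = 1140 + 1056.25 − 190 + 5 = 2011.25 kcal/day.
TEE = 2011.25 × 1.9 = 3821.375 kcal/day.
Protein energy = 20% × 3821.375 = 764.275 kcal.
Protein = 764.275 ÷ 4 kcal/g = 191.0688 g.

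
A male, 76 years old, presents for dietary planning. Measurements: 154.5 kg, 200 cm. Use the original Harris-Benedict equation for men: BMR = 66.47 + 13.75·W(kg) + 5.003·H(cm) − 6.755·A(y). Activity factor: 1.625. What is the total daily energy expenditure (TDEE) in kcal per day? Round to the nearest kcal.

4352 kcal per day

Harris-Benedict: BMR = 66.47 + 13.75(154.5) + 5.003(200) − 6.755(76) = 2678.065 kcal/day.
TEE = BMR × activity factor = 2678.065 × 1.625 = 4351.8556 kcal/day.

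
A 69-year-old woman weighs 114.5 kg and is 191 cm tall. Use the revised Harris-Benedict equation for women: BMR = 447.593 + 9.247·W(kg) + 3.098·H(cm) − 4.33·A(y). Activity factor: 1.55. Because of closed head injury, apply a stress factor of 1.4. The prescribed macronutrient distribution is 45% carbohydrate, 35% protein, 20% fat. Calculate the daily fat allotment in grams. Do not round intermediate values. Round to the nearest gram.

87 g/day

Harris-Benedict: BMR = 447.593 + 9.247(114.5) + 3.098(191) − 4.33(69) = 1799.3225 kcal/day.
TEE = 1799.3225 × 1.55 = 2788.9499 kcal/day.
With stress factor 1.4: 2788.9499 × 1.4 = 3904.5298 kcal/day.
Fat energy = 20% × 3904.5298 = 780.906 kcal.
Fat = 780.906 ÷ 9 kcal/g = 86.7673 g.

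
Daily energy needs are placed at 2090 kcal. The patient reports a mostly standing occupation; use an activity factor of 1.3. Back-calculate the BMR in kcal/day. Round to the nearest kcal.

1608 kcal/day

BMR = TEE ÷ activity factor = 2090 ÷ 1.3 = 1607.6923 kcal/day.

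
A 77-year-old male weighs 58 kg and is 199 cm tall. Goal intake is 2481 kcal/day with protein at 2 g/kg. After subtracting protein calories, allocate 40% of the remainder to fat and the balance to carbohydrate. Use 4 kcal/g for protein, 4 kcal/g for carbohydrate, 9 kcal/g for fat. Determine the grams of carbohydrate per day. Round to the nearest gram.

303 g/day

Protein = 2 × 58 = 116 g → 116 × 4 = 464 kcal.
Non-protein calories = 2481 − 464 = 2017 kcal.
Fat: 40% × 2017 = 806.8 kcal; carbohydrate: 1210.2 kcal.
Carbohydrate: 1210.2 kcal ÷ 4 kcal/g = 302.55 g.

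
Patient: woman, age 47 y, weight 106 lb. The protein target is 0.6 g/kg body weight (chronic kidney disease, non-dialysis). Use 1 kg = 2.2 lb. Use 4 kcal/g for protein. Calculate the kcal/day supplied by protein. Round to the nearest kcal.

Weight in kg = 106 ÷ 2.2 = 48.1818 kg.
Protein = 0.6 g/kg × 48.1818 kg = 28.9091 g/day.
Protein energy = 28.9091 g × 4 kcal/g = 115.6364 kcal/day.

116 kcal/day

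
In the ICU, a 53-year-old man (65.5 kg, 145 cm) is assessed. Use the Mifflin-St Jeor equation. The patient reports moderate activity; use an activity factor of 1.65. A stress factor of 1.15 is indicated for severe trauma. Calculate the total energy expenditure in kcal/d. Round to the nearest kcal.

2469 kcal/d

Mifflin-St Jeor (male): BMR = 10(65.5) + 6.25(145) − 5(53) + 5 = 655 + 906.25 − 265 + 5 = 1301.25 kcal/day.
TEE = BMR × activity factor = 1301.25 × 1.65 = 2147.0625 kcal/day.
Apply stress factor: 2147.0625 × 1.15 = 2469.1219 kcal/day.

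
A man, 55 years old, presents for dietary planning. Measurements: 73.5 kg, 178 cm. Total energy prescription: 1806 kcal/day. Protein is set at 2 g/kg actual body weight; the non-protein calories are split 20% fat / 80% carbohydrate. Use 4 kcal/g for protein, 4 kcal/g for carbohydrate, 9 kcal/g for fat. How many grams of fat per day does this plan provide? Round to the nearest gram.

Protein = 2 × 73.5 = 147 g → 147 × 4 = 588 kcal.
Non-protein calories = 1806 − 588 = 1218 kcal.
Fat: 20% × 1218 = 243.6 kcal; carbohydrate: 974.4 kcal.
Fat: 243.6 kcal ÷ 9 kcal/g = 27.0667 g.

27 g/day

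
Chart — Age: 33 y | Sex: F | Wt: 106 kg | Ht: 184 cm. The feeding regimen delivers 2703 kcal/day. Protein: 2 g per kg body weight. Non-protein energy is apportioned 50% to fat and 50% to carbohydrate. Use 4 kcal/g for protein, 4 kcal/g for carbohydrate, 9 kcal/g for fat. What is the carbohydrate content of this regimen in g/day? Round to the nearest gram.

232 g/day

Protein = 2 × 106 = 212 g → 212 × 4 = 848 kcal.
Non-protein calories = 2703 − 848 = 1855 kcal.
Fat: 50% × 1855 = 927.5 kcal; carbohydrate: 927.5 kcal.
Carbohydrate: 927.5 kcal ÷ 4 kcal/g = 231.875 g.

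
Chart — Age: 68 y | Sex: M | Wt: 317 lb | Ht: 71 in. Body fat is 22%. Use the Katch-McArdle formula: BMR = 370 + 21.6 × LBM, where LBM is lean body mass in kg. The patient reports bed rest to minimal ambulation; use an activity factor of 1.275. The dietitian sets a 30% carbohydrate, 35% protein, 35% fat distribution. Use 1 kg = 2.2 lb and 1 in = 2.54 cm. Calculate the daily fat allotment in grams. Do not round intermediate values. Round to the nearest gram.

Convert to metric: weight = 317 ÷ 2.2 = 144.0909 kg; height = 71 × 2.54 = 180.34 cm.
LBM = 144.0909 × (1 − 0.22) = 112.3909 kg. Katch-McArdle: BMR = 370 + 21.6 × 112.3909 = 2797.6436 kcal/day.
TEE = 2797.6436 × 1.275 = 3566.9956 kcal/day.
Fat energy = 35% × 3566.9956 = 1248.4485 kcal.
Fat = 1248.4485 ÷ 9 kcal/g = 138.7165 g.

139 g/day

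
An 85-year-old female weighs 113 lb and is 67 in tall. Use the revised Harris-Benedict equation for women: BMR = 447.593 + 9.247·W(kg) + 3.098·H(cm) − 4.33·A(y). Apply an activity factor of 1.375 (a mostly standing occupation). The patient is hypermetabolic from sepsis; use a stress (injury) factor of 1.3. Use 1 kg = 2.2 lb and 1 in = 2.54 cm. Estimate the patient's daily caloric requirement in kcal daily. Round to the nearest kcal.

Convert to metric: weight = 113 ÷ 2.2 = 51.3636 kg; height = 67 × 2.54 = 170.18 cm.
Harris-Benedict: BMR = 447.593 + 9.247(51.3636) + 3.098(170.18) − 4.33(85) = 1081.7202 kcal/day.
TEE = BMR × activity factor = 1081.7202 × 1.375 = 1487.3653 kcal/day.
Apply stress factor: 1487.3653 × 1.3 = 1933.5748 kcal/day.

1934 kcal daily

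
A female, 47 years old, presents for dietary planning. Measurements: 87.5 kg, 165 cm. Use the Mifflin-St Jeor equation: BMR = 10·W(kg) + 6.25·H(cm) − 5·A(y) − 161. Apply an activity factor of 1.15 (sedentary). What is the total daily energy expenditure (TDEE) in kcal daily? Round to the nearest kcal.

1737 kcal daily

Mifflin-St Jeor (female): BMR = 10(87.5) + 6.25(165) − 5(47) − 161 = 875 + 1031.25 − 235 − 161 = 1510.25 kcal/day.
TEE = BMR × activity factor = 1510.25 × 1.15 = 1736.7875 kcal/day.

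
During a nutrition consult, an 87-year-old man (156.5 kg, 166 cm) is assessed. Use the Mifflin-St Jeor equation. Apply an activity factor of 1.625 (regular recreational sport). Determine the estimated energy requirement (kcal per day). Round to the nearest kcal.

Mifflin-St Jeor (male): BMR = 10(156.5) + 6.25(166) − 5(87) + 5 = 1565 + 1037.5 − 435 + 5 = 2172.5 kcal/day.
TEE = BMR × activity factor = 2172.5 × 1.625 = 3530.3125 kcal/day.

3530 kcal per day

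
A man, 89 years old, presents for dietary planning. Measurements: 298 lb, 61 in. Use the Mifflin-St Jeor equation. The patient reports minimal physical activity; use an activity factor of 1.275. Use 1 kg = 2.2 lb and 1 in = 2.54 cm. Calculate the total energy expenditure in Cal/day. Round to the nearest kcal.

2401 Cal/day

Convert to metric: weight = 298 ÷ 2.2 = 135.4545 kg; height = 61 × 2.54 = 154.94 cm.
Mifflin-St Jeor (male): BMR = 10(135.4545) + 6.25(154.94) − 5(89) + 5 = 1354.5455 + 968.375 − 445 + 5 = 1882.9205 kcal/day.
TEE = BMR × activity factor = 1882.9205 × 1.275 = 2400.7236 kcal/day.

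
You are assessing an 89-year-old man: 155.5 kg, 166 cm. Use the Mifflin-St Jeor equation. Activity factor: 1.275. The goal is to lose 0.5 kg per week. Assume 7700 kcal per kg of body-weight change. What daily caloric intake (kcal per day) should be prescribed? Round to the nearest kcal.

Mifflin-St Jeor (male): BMR = 10(155.5) + 6.25(166) − 5(89) + 5 = 1555 + 1037.5 − 445 + 5 = 2152.5 kcal/day.
TEE = 2152.5 × 1.275 = 2744.4375 kcal/day.
Required daily deficit = 0.5 × 7700 ÷ 7 = 550 kcal/day.
Target intake = 2744.4375 − 550 = 2194.4375 kcal/day.

2194 kcal per day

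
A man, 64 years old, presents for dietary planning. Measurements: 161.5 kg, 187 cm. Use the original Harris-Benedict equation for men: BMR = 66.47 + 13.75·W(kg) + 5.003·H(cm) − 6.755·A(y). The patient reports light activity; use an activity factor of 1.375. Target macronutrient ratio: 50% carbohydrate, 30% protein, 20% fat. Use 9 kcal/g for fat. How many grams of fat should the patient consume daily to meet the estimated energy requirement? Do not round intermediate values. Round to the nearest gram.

85 g/day

Harris-Benedict: BMR = 66.47 + 13.75(161.5) + 5.003(187) − 6.755(64) = 2790.336 kcal/day.
TEE = 2790.336 × 1.375 = 3836.712 kcal/day.
Fat energy = 20% × 3836.712 = 767.3424 kcal.
Fat = 767.3424 ÷ 9 kcal/g = 85.2603 g.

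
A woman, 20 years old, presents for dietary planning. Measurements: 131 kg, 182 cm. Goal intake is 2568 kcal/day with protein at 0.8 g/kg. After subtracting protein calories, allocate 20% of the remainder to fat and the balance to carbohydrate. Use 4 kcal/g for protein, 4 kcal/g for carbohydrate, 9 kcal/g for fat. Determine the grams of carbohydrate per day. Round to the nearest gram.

Protein = 0.8 × 131 = 104.8 g → 104.8 × 4 = 419.2 kcal.
Non-protein calories = 2568 − 419.2 = 2148.8 kcal.
Fat: 20% × 2148.8 = 429.76 kcal; carbohydrate: 1719.04 kcal.
Carbohydrate: 1719.04 kcal ÷ 4 kcal/g = 429.76 g.

430 g/day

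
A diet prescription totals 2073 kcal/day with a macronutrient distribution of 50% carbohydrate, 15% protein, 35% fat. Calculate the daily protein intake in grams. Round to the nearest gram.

Protein energy = 15% × 2073 = 310.95 kcal.
At 4 kcal/g: 310.95 ÷ 4 = 77.7375 g.

78 g/day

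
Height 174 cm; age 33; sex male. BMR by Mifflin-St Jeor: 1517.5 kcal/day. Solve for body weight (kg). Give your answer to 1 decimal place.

1517.5 = 10·W + 6.25(174) − 5(33) + 5
10·W = 1517.5 − 927.5 = 590, so W = 59 kg.

59.0 kg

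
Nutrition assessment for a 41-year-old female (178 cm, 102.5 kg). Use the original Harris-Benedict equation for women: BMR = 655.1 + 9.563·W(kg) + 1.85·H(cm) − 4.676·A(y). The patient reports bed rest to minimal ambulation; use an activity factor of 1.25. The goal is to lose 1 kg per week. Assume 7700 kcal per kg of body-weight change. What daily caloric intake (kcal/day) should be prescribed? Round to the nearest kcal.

1116 kcal/day

Harris-Benedict: BMR = 655.1 + 9.563(102.5) + 1.85(178) − 4.676(41) = 1772.8915 kcal/day.
TEE = 1772.8915 × 1.25 = 2216.1144 kcal/day.
Required daily deficit = 1 × 7700 ÷ 7 = 1100 kcal/day.
Target intake = 2216.1144 − 1100 = 1116.1144 kcal/day.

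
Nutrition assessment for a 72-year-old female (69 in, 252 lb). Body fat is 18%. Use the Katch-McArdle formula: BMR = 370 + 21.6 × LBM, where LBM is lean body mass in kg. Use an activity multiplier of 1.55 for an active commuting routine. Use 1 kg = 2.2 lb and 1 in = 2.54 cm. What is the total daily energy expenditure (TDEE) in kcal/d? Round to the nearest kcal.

3718 kcal/d

Convert to metric: weight = 252 ÷ 2.2 = 114.5455 kg; height = 69 × 2.54 = 175.26 cm.
LBM = 114.5455 × (1 − 0.18) = 93.9273 kg. Katch-McArdle: BMR = 370 + 21.6 × 93.9273 = 2398.8291 kcal/day.
TEE = BMR × activity factor = 2398.8291 × 1.55 = 3718.1851 kcal/day.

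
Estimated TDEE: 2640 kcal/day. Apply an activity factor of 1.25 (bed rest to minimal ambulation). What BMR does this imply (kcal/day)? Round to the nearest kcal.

BMR = TEE ÷ activity factor = 2640 ÷ 1.25 = 2112 kcal/day.

2112 kcal/day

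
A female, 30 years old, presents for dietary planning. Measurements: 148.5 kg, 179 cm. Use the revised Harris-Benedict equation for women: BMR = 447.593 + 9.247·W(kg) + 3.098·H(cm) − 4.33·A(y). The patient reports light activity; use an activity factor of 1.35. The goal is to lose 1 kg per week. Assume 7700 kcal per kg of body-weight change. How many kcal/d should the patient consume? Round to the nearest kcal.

1931 kcal/d

Harris-Benedict: BMR = 447.593 + 9.247(148.5) + 3.098(179) − 4.33(30) = 2245.4145 kcal/day.
TEE = 2245.4145 × 1.35 = 3031.3096 kcal/day.
Required daily deficit = 1 × 7700 ÷ 7 = 1100 kcal/day.
Target intake = 3031.3096 − 1100 = 1931.3096 kcal/day.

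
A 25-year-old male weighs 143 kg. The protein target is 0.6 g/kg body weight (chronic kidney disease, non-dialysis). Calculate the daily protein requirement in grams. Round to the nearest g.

86 g/day

Protein = 0.6 g/kg × 143 kg = 85.8 g/day.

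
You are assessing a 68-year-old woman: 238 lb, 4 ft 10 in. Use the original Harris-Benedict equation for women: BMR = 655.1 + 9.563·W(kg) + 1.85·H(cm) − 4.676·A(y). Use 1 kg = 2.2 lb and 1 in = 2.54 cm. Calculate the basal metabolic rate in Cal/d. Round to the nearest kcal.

Convert to metric: weight = 238 ÷ 2.2 = 108.1818 kg; height = (4×12 + 10) × 2.54 = 58 × 2.54 = 147.32 cm.
Harris-Benedict: BMR = 655.1 + 9.563(108.1818) + 1.85(147.32) − 4.676(68) = 1644.2167 kcal/day.

1644 Cal/d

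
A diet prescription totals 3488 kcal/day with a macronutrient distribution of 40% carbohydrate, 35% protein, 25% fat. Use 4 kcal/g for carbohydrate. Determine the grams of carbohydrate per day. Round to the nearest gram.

Carbohydrate energy = 40% × 3488 = 1395.2 kcal.
At 4 kcal/g: 1395.2 ÷ 4 = 348.8 g.

349 g/day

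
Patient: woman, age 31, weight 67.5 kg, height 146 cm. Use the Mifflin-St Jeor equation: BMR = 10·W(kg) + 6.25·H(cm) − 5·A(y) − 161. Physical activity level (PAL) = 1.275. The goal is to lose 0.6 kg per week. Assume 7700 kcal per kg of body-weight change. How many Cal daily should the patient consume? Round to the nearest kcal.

961 Cal daily

Mifflin-St Jeor (female): BMR = 10(67.5) + 6.25(146) − 5(31) − 161 = 675 + 912.5 − 155 − 161 = 1271.5 kcal/day.
TEE = 1271.5 × 1.275 = 1621.1625 kcal/day.
Required daily deficit = 0.6 × 7700 ÷ 7 = 660 kcal/day.
Target intake = 1621.1625 − 660 = 961.1625 kcal/day.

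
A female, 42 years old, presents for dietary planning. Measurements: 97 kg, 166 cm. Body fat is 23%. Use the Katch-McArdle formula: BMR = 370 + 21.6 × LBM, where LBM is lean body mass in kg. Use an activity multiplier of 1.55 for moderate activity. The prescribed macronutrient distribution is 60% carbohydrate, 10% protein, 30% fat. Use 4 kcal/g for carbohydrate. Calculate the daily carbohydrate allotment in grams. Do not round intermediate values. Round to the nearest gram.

LBM = 97 × (1 − 0.23) = 74.69 kg. Katch-McArdle: BMR = 370 + 21.6 × 74.69 = 1983.304 kcal/day.
TEE = 1983.304 × 1.55 = 3074.1212 kcal/day.
Carbohydrate energy = 60% × 3074.1212 = 1844.4727 kcal.
Carbohydrate = 1844.4727 ÷ 4 kcal/g = 461.1182 g.

461 g/day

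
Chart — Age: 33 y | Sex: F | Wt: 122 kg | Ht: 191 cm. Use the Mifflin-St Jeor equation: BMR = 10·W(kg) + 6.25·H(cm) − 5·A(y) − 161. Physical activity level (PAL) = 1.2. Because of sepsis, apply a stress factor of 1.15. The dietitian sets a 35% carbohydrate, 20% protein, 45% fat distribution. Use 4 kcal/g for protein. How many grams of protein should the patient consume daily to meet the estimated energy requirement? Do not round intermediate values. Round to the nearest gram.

144 g/day

Mifflin-St Jeor (female): BMR = 10(122) + 6.25(191) − 5(33) − 161 = 1220 + 1193.75 − 165 − 161 = 2087.75 kcal/day.
TEE = 2087.75 × 1.2 = 2505.3 kcal/day.
With stress factor 1.15: 2505.3 × 1.15 = 2881.095 kcal/day.
Protein energy = 20% × 2881.095 = 576.219 kcal.
Protein = 576.219 ÷ 4 kcal/g = 144.0548 g.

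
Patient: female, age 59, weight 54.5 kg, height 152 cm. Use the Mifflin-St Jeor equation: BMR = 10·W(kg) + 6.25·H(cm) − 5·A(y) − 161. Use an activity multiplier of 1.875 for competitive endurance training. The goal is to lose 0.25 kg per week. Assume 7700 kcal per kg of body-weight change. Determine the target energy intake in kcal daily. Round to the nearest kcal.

1673 kcal daily

Mifflin-St Jeor (female): BMR = 10(54.5) + 6.25(152) − 5(59) − 161 = 545 + 950 − 295 − 161 = 1039 kcal/day.
TEE = 1039 × 1.875 = 1948.125 kcal/day.
Required daily deficit = 0.25 × 7700 ÷ 7 = 275 kcal/day.
Target intake = 1948.125 − 275 = 1673.125 kcal/day.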